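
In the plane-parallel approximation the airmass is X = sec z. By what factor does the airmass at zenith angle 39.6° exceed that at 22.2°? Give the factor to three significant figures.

1.20

X(39.6°)/X(22.2°) = sec 39.6° / sec 22.2° = cos 22.2° / cos 39.6° = 0.9259/0.7705 = 1.2016.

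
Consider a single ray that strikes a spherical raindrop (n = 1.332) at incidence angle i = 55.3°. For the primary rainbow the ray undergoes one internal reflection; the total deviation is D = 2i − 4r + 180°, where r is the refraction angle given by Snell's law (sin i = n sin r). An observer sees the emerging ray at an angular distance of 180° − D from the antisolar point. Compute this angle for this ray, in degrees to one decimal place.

41.9°

sin r = sin 55.3° / 1.332 = 0.8221/1.332 = 0.6172; r = 38.11°.
D = 2·55.3° − 4·38.11° + 180° = 110.60° − 152.46° + 180° = 138.14°.
Angle from antisolar point = 180° − D = 41.86°.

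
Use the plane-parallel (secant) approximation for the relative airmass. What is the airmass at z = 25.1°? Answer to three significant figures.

X = sec z = 1/cos 25.1° = 1/0.9056 = 1.1043.

1.10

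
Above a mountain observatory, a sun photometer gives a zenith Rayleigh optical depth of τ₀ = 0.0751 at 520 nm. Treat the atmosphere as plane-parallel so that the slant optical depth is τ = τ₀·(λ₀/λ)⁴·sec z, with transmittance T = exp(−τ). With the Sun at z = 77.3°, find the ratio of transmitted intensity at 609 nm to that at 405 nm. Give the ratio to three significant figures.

Airmass: sec 77.3° = 4.5486.
τ(609 nm) = 0.0751 × (520/609)⁴ × 4.5486 = 0.0751 × 0.5316 × 4.5486 = 0.1816.
τ(405 nm) = 0.0751 × (520/405)⁴ × 4.5486 = 0.0751 × 2.7176 × 4.5486 = 0.9284.
T(609)/T(405) = exp(τ_B − τ_A) = exp(0.7468) = 2.1102.

2.11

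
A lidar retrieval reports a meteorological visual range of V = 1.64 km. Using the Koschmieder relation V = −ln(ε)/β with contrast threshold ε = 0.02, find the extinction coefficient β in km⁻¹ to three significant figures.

2.39 km⁻¹

β = −ln(0.02) / V = 3.912 / 1.64 = 2.3854 km⁻¹.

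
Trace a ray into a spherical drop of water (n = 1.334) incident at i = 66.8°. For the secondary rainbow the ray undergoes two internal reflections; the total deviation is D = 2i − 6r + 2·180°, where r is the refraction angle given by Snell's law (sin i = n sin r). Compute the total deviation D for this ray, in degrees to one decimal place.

sin r = sin 66.8° / 1.334 = 0.9191/1.334 = 0.6890; r = 43.55°.
D = 2·66.8° − 6·43.55° + 2·180° = 133.60° − 261.31° + 360° = 232.29°.

232.3°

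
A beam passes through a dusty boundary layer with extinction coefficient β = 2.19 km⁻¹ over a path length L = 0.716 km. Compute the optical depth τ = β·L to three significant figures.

1.57

τ = β·L = 2.19 × 0.716 = 1.5680.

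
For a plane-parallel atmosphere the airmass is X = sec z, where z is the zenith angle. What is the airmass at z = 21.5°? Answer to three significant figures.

1.07

X = sec z = 1/cos 21.5° = 1/0.9304 = 1.0748.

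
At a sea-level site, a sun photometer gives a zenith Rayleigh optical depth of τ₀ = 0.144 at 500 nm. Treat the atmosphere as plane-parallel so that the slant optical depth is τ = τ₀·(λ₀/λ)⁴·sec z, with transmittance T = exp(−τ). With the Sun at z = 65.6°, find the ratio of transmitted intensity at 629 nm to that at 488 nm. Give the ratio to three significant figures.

Airmass: sec 65.6° = 2.4207.
τ(629 nm) = 0.144 × (500/629)⁴ × 2.4207 = 0.144 × 0.3993 × 2.4207 = 0.1392.
τ(488 nm) = 0.144 × (500/488)⁴ × 2.4207 = 0.144 × 1.1020 × 2.4207 = 0.3842.
T(629)/T(488) = exp(τ_B − τ_A) = exp(0.2450) = 1.2776.

1.28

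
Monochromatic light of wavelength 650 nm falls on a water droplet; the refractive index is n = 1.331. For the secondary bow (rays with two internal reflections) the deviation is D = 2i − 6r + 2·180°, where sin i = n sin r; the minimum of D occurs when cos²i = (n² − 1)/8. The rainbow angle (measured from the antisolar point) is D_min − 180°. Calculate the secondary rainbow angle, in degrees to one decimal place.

50.4°

cos²i = (1.77156 − 1)/8 = 0.09645; i = arccos(0.31056) = 71.907°.
sin r = sin 71.907°/1.331 = 0.71417; r = 45.575°.
D_min = 2·71.907° − 6·45.575° + 360° = 230.365°.
Rainbow angle = D_min − 180° = 50.365°.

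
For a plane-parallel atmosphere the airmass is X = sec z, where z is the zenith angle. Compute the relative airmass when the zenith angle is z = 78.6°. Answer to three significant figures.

5.06

X = sec z = 1/cos 78.6° = 1/0.1977 = 5.0593.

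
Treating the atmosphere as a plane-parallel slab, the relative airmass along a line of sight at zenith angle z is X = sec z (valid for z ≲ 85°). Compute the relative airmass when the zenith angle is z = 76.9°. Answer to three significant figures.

X = sec z = 1/cos 76.9° = 1/0.2267 = 4.4121.

4.41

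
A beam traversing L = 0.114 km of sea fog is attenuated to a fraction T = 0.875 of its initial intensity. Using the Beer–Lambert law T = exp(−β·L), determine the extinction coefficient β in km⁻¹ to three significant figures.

Beer–Lambert: T = exp(−βL) ⇒ β = −ln(T)/L = −ln(0.875)/0.114 = 0.1335/0.114 = 1.171 km⁻¹.

1.17 km⁻¹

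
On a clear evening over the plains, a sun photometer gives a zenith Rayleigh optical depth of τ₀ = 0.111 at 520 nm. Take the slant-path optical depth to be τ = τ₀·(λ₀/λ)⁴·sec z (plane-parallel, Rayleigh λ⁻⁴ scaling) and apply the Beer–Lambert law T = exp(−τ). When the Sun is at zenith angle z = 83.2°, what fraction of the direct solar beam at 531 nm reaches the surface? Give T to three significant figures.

sec 83.2° = 8.4457.
τ = 0.111 × (520/531)⁴ × 8.4457 = 0.111 × 0.9197 × 8.4457 = 0.8622.
T = exp(−0.8622) = 0.4222.

0.422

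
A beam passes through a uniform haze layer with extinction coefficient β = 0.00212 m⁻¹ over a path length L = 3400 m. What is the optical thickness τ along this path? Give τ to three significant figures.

τ = β·L = 0.00212 × 3400 = 7.2080.

7.21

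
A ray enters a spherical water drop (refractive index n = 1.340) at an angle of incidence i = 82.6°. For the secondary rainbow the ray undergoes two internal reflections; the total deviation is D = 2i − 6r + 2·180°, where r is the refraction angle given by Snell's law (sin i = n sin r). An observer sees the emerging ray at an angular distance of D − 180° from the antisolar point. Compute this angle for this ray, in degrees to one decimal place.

58.8°

sin r = sin 82.6° / 1.340 = 0.9917/1.340 = 0.7401; r = 47.74°.
D = 2·82.6° − 6·47.74° + 2·180° = 165.20° − 286.42° + 360° = 238.78°.
Angle from antisolar point = D − 180° = 58.78°.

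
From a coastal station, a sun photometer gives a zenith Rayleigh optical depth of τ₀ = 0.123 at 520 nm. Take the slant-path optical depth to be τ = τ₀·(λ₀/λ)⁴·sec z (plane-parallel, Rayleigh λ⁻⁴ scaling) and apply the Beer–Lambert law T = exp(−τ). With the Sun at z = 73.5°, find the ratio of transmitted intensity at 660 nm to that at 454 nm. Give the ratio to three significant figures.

Airmass: sec 73.5° = 3.5209.
τ(660 nm) = 0.123 × (520/660)⁴ × 3.5209 = 0.123 × 0.3853 × 3.5209 = 0.1669.
τ(454 nm) = 0.123 × (520/454)⁴ × 3.5209 = 0.123 × 1.7210 × 3.5209 = 0.7453.
T(660)/T(454) = exp(τ_B − τ_A) = exp(0.5785) = 1.7833.

1.78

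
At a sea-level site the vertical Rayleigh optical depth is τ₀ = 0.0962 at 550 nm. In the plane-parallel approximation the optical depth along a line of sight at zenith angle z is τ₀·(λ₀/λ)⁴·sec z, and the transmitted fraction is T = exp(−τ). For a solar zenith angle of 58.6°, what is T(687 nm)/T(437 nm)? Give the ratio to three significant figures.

1.47

Airmass: sec 58.6° = 1.9194.
τ(687 nm) = 0.0962 × (550/687)⁴ × 1.9194 = 0.0962 × 0.4108 × 1.9194 = 0.0758.
τ(437 nm) = 0.0962 × (550/437)⁴ × 1.9194 = 0.0962 × 2.5091 × 1.9194 = 0.4633.
T(687)/T(437) = exp(τ_B − τ_A) = exp(0.3874) = 1.4732.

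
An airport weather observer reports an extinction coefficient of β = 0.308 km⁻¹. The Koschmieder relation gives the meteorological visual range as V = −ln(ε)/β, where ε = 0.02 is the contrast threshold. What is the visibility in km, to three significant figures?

12.7 km

V = −ln(0.02) / 0.308 = 3.912 / 0.308 = 12.7014 km.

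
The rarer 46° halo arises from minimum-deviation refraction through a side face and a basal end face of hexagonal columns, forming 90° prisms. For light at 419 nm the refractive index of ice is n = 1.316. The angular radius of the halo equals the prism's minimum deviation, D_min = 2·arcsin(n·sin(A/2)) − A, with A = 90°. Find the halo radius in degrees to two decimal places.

47.04°

n·sin(A/2) = 1.316 × sin 45° = 1.316 × 0.7071 = 0.9306.
D_min = 2·arcsin(0.9306) − 90° = 2 × 68.521° − 90° = 47.042°.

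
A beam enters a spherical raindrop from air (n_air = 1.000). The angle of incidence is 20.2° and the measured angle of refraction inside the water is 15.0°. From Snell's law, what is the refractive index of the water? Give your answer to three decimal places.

n = sin θ_i / sin θ_r = sin 20.2° / sin 15.0° = 0.3453 / 0.2588 = 1.3341.

1.334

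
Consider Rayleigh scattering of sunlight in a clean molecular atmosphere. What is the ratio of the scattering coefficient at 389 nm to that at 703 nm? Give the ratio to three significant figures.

10.7

Rayleigh scattering ∝ λ⁻⁴, so the ratio of coefficients is the inverse fourth power of the wavelength ratio.
σ(389)/σ(703) = (703/389)⁴ = (1.8072)⁴ = 10.67.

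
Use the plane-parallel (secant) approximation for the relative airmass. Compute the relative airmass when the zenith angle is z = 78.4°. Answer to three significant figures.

X = sec z = 1/cos 78.4° = 1/0.2011 = 4.9732.

4.97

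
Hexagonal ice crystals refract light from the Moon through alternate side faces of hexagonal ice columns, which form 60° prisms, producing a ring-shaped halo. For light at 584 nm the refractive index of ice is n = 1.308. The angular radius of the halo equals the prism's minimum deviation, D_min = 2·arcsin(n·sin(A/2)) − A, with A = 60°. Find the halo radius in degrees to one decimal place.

n·sin(A/2) = 1.308 × sin 30° = 1.308 × 0.5000 = 0.6540.
D_min = 2·arcsin(0.6540) − 60° = 2 × 40.844° − 60° = 21.688°.

21.7°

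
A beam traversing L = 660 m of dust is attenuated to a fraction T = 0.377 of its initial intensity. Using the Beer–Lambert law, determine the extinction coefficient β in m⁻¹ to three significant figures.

Beer–Lambert: T = exp(−βL) ⇒ β = −ln(T)/L = −ln(0.377)/660 = 0.9755/660 = 0.001478 m⁻¹.

0.00148 m⁻¹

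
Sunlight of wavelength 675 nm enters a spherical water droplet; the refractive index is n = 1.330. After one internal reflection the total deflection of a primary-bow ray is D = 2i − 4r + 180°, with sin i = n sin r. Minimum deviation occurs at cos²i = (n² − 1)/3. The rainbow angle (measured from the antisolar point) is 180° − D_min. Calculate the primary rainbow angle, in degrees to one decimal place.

cos²i = (1.76890 − 1)/3 = 0.25630; i = arccos(0.50626) = 59.585°.
sin r = sin 59.585°/1.330 = 0.64841; r = 40.422°.
D_min = 2·59.585° − 4·40.422° + 180° = 137.484°.
Rainbow angle = 180° − D_min = 42.516°.

42.5°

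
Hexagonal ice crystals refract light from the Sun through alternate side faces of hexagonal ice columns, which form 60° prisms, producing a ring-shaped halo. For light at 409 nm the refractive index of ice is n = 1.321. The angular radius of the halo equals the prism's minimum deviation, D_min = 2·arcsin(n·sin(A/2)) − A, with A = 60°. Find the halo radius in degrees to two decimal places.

n·sin(A/2) = 1.321 × sin 30° = 1.321 × 0.5000 = 0.6605.
D_min = 2·arcsin(0.6605) − 60° = 2 × 41.338° − 60° = 22.676°.

22.68°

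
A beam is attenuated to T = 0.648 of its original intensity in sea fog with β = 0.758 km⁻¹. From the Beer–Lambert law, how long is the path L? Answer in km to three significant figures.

0.572 km

Beer–Lambert: T = exp(−βL) ⇒ L = −ln(T)/β = −ln(0.648)/0.758 = 0.4339/0.758 = 0.5724 km.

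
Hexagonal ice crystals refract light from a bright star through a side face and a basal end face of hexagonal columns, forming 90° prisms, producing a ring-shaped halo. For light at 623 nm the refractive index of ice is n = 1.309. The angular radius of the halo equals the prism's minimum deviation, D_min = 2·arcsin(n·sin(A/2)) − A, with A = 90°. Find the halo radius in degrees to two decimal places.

45.52°

n·sin(A/2) = 1.309 × sin 45° = 1.309 × 0.7071 = 0.9256.
D_min = 2·arcsin(0.9256) − 90° = 2 × 67.759° − 90° = 45.519°.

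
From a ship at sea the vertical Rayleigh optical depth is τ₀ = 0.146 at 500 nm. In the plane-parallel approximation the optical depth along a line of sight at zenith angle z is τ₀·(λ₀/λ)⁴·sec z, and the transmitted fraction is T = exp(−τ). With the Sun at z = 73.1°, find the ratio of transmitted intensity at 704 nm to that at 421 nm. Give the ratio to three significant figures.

Airmass: sec 73.1° = 3.4399.
τ(704 nm) = 0.146 × (500/704)⁴ × 3.4399 = 0.146 × 0.2544 × 3.4399 = 0.1278.
τ(421 nm) = 0.146 × (500/421)⁴ × 3.4399 = 0.146 × 1.9895 × 3.4399 = 0.9992.
T(704)/T(421) = exp(τ_B − τ_A) = exp(0.8714) = 2.3903.

2.39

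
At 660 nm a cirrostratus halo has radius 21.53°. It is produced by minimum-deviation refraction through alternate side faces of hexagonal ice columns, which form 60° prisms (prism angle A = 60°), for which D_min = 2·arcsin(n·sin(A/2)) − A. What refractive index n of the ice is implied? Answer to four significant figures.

1.306

Rearranging: n = sin((D_min + A)/2) / sin(A/2).
(D_min + A)/2 = (21.53° + 60°)/2 = 40.765°.
n = sin 40.765° / sin 30° = 0.6530 / 0.5000 = 1.3059.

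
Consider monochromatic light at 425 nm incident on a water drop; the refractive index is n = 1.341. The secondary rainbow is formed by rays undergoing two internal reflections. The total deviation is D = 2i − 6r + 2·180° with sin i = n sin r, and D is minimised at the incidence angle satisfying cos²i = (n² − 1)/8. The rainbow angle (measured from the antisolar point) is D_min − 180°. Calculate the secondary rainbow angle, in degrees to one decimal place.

cos²i = (1.79828 − 1)/8 = 0.09979; i = arccos(0.31589) = 71.586°.
sin r = sin 71.586°/1.341 = 0.70753; r = 45.034°.
D_min = 2·71.586° − 6·45.034° + 360° = 232.966°.
Rainbow angle = D_min − 180° = 52.966°.

53.0°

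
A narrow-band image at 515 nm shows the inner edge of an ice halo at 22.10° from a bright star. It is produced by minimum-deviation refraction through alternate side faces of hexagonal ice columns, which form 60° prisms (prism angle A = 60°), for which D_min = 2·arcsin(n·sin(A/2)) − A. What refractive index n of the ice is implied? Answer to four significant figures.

Rearranging: n = sin((D_min + A)/2) / sin(A/2).
(D_min + A)/2 = (22.10° + 60°)/2 = 41.050°.
n = sin 41.050° / sin 30° = 0.6567 / 0.5000 = 1.3134.

1.313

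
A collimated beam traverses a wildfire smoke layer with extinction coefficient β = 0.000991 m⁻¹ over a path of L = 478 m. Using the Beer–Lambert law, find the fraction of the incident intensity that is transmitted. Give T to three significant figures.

0.623

τ = β·L = 0.000991 × 478 = 0.4737.
T = exp(−0.4737) = 0.6227.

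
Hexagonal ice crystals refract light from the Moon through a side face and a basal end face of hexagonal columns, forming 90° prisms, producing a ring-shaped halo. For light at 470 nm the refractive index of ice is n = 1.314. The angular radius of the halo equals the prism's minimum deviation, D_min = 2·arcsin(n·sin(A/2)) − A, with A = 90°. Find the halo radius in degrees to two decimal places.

46.60°

n·sin(A/2) = 1.314 × sin 45° = 1.314 × 0.7071 = 0.9291.
D_min = 2·arcsin(0.9291) − 90° = 2 × 68.301° − 90° = 46.602°.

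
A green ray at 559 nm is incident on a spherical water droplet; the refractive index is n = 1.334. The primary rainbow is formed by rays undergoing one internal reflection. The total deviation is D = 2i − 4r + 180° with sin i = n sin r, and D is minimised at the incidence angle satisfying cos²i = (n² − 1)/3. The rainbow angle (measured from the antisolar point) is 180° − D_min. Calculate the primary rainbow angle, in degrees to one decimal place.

cos²i = (1.77956 − 1)/3 = 0.25985; i = arccos(0.50976) = 59.352°.
sin r = sin 59.352°/1.334 = 0.64492; r = 40.159°.
D_min = 2·59.352° − 4·40.159° + 180° = 138.067°.
Rainbow angle = 180° − D_min = 41.933°.

41.9°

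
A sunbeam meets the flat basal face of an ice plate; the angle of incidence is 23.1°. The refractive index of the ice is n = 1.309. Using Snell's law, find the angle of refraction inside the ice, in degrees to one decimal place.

17.4°

Snell: sin θ_r = sin θ_i / n = sin 23.1° / 1.309 = 0.3923 / 1.309 = 0.2997.
θ_r = arcsin(0.2997) = 17.44°.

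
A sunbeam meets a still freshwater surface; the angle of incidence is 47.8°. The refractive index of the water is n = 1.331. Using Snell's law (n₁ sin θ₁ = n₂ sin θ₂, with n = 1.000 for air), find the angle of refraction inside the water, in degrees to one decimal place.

Snell: sin θ_r = sin θ_i / n = sin 47.8° / 1.331 = 0.7408 / 1.331 = 0.5566.
θ_r = arcsin(0.5566) = 33.82°.

33.8°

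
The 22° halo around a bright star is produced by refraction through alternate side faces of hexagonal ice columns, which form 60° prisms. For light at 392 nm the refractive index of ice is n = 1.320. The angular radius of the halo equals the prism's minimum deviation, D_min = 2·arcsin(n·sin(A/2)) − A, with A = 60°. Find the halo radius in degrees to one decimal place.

22.6°

n·sin(A/2) = 1.320 × sin 30° = 1.320 × 0.5000 = 0.6600.
D_min = 2·arcsin(0.6600) − 60° = 2 × 41.300° − 60° = 22.600°.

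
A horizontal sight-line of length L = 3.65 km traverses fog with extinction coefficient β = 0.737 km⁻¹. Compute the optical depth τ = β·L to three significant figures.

2.69

τ = β·L = 0.737 × 3.65 = 2.6900.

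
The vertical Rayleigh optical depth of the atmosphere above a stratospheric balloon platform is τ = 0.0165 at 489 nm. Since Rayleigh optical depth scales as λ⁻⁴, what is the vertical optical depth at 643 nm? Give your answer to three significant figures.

0.00552

τ(643 nm) = τ(489 nm) × (489/643)⁴ = 0.0165 × (0.7605)⁴ = 0.0165 × 0.3345 = 0.0055.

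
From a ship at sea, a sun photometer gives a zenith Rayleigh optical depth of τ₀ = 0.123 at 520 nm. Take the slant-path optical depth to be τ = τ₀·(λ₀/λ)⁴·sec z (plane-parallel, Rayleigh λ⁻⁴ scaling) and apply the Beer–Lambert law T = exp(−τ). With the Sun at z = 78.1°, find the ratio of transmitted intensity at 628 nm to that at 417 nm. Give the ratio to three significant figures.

Airmass: sec 78.1° = 4.8496.
τ(628 nm) = 0.123 × (520/628)⁴ × 4.8496 = 0.123 × 0.4701 × 4.8496 = 0.2804.
τ(417 nm) = 0.123 × (520/417)⁴ × 4.8496 = 0.123 × 2.4181 × 4.8496 = 1.4424.
T(628)/T(417) = exp(τ_B − τ_A) = exp(1.1620) = 3.1962.

3.20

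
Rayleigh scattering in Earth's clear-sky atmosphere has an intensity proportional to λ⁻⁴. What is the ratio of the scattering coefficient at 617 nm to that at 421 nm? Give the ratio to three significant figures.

Rayleigh scattering ∝ λ⁻⁴, so the ratio of coefficients is the inverse fourth power of the wavelength ratio.
σ(617)/σ(421) = (421/617)⁴ = (0.6823)⁴ = 0.2168.

0.217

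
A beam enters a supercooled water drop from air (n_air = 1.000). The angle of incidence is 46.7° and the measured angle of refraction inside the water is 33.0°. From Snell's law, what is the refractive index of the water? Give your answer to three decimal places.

n = sin θ_i / sin θ_r = sin 46.7° / sin 33.0° = 0.7278 / 0.5446 = 1.3362.

1.336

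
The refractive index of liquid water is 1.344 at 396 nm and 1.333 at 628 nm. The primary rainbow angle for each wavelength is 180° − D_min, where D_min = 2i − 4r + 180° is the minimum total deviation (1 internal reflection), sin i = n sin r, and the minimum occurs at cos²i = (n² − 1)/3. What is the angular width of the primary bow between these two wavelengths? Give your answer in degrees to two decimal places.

At 396 nm (n = 1.344): cos²i = 0.26878 → i = 58.772°, r = 39.512°, D_min = 139.495°, rainbow angle = 40.505°.
At 628 nm (n = 1.333): cos²i = 0.25896 → i = 59.410°, r = 40.225°, D_min = 137.922°, rainbow angle = 42.078°.
Angular width = |40.505° − 42.078°| = 1.573°.

1.57°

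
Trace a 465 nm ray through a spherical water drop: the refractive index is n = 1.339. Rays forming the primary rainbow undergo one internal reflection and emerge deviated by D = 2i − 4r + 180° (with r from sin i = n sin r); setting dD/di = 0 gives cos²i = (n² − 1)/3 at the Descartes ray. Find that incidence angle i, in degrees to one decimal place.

59.1°

cos²i = (1.339² − 1)/3 = (1.79292 − 1)/3 = 0.26431.
cos i = 0.51411, so i = 59.062°.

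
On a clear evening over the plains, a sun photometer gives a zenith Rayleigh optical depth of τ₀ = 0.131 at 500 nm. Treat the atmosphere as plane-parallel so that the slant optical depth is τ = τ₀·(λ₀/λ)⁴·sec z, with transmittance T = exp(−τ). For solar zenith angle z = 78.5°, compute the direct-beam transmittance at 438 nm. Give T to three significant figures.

sec 78.5° = 5.0159.
τ = 0.131 × (500/438)⁴ × 5.0159 = 0.131 × 1.6982 × 5.0159 = 1.1158.
T = exp(−1.1158) = 0.3276.

0.328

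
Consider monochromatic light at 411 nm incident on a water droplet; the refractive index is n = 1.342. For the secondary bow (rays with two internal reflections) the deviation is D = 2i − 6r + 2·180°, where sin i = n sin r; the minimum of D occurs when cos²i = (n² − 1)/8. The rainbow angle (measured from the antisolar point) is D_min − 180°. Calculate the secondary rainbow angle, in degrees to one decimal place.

cos²i = (1.80096 − 1)/8 = 0.10012; i = arccos(0.31642) = 71.554°.
sin r = sin 71.554°/1.342 = 0.70687; r = 44.981°.
D_min = 2·71.554° − 6·44.981° + 360° = 233.222°.
Rainbow angle = D_min − 180° = 53.222°.

53.2°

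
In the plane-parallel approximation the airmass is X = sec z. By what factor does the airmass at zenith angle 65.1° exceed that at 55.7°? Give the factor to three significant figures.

1.34

X(65.1°)/X(55.7°) = sec 65.1° / sec 55.7° = cos 55.7° / cos 65.1° = 0.5635/0.4210 = 1.3384.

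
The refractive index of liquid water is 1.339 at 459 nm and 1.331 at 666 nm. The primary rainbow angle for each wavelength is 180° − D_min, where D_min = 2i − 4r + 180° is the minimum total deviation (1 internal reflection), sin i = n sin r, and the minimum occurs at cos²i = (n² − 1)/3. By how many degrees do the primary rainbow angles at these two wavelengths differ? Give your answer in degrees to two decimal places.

1.16°

At 459 nm (n = 1.339): cos²i = 0.26431 → i = 59.062°, r = 39.834°, D_min = 138.786°, rainbow angle = 41.214°.
At 666 nm (n = 1.331): cos²i = 0.25719 → i = 59.527°, r = 40.356°, D_min = 137.630°, rainbow angle = 42.370°.
Angular width = |41.214° − 42.370°| = 1.156°.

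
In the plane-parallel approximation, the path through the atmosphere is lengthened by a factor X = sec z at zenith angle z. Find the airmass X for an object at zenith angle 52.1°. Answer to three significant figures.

1.63

X = sec z = 1/cos 52.1° = 1/0.6143 = 1.6279.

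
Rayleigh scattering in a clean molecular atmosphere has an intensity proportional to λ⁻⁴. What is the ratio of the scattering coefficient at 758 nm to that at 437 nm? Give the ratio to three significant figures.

Rayleigh scattering ∝ λ⁻⁴, so the ratio of coefficients is the inverse fourth power of the wavelength ratio.
σ(758)/σ(437) = (437/758)⁴ = (0.5765)⁴ = 0.1105.

0.110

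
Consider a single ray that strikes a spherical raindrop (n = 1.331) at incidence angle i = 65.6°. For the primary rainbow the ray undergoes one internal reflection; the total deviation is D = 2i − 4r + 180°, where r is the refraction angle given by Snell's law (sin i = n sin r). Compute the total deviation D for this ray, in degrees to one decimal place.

sin r = sin 65.6° / 1.331 = 0.9107/1.331 = 0.6842; r = 43.17°.
D = 2·65.6° − 4·43.17° + 180° = 131.20° − 172.69° + 180° = 138.51°.

138.5°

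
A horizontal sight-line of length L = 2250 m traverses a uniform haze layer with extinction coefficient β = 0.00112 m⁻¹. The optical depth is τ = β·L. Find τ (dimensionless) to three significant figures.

2.52

τ = β·L = 0.00112 × 2250 = 2.5200.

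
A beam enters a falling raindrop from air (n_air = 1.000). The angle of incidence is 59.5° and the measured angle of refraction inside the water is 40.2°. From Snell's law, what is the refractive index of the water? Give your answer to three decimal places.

1.335

n = sin θ_i / sin θ_r = sin 59.5° / sin 40.2° = 0.8616 / 0.6455 = 1.3349.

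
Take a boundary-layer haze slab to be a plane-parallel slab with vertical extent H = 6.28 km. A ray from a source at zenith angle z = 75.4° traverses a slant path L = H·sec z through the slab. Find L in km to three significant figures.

sec z = 1/cos 75.4° = 3.9672.
L = 6.28 × 3.9672 = 24.914 km.

24.9 km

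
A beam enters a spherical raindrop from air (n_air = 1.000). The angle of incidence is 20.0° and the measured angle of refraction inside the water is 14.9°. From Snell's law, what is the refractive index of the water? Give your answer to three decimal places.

n = sin θ_i / sin θ_r = sin 20.0° / sin 14.9° = 0.3420 / 0.2571 = 1.3301.

1.330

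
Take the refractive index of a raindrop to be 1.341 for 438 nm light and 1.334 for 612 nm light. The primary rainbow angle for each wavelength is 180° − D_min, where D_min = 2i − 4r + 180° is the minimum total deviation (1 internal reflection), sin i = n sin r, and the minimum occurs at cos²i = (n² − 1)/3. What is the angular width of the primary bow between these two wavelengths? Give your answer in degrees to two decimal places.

1.00°

At 438 nm (n = 1.341): cos²i = 0.26609 → i = 58.946°, r = 39.705°, D_min = 139.071°, rainbow angle = 40.929°.
At 612 nm (n = 1.334): cos²i = 0.25985 → i = 59.352°, r = 40.159°, D_min = 138.067°, rainbow angle = 41.933°.
Angular width = |40.929° − 41.933°| = 1.004°.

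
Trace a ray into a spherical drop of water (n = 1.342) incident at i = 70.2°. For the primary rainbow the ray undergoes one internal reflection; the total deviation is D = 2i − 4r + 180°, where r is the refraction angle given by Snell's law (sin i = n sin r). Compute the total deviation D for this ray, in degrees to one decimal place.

142.3°

sin r = sin 70.2° / 1.342 = 0.9409/1.342 = 0.7011; r = 44.52°.
D = 2·70.2° − 4·44.52° + 180° = 140.40° − 178.06° + 180° = 142.34°.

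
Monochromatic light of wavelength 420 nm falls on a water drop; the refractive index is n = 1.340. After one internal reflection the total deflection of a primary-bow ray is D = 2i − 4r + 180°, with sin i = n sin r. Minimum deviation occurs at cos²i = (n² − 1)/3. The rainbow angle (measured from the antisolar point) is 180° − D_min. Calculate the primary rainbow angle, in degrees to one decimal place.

41.1°

cos²i = (1.79560 − 1)/3 = 0.26520; i = arccos(0.51498) = 59.004°.
sin r = sin 59.004°/1.340 = 0.63971; r = 39.770°.
D_min = 2·59.004° − 4·39.770° + 180° = 138.929°.
Rainbow angle = 180° − D_min = 41.071°.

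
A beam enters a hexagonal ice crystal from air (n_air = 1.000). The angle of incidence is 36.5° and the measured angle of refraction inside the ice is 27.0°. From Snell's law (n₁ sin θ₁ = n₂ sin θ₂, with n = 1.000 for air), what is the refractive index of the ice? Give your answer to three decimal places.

1.310

n = sin θ_i / sin θ_r = sin 36.5° / sin 27.0° = 0.5948 / 0.4540 = 1.3102.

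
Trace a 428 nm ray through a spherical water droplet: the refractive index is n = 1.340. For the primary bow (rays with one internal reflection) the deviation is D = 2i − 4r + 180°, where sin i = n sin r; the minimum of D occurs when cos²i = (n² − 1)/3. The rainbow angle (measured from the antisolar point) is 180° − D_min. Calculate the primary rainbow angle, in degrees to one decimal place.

cos²i = (1.79560 − 1)/3 = 0.26520; i = arccos(0.51498) = 59.004°.
sin r = sin 59.004°/1.340 = 0.63971; r = 39.770°.
D_min = 2·59.004° − 4·39.770° + 180° = 138.929°.
Rainbow angle = 180° − D_min = 41.071°.

41.1°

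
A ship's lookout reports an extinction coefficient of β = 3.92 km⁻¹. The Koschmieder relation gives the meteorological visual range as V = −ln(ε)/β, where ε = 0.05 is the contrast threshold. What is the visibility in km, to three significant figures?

0.764 km

V = −ln(0.05) / 3.92 = 2.996 / 3.92 = 0.7642 km.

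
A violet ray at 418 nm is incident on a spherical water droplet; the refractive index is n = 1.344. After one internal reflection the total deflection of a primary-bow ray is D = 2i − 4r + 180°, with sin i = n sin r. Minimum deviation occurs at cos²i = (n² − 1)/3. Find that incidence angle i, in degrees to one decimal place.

58.8°

cos²i = (1.344² − 1)/3 = (1.80634 − 1)/3 = 0.26878.
cos i = 0.51844, so i = 58.772°.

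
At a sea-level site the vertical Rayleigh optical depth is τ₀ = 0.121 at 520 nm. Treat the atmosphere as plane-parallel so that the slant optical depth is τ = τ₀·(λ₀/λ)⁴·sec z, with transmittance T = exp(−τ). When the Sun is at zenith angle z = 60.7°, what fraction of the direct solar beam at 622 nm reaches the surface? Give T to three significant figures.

sec 60.7° = 2.0434.
τ = 0.121 × (520/622)⁴ × 2.0434 = 0.121 × 0.4885 × 2.0434 = 0.1208.
T = exp(−0.1208) = 0.8862.

0.886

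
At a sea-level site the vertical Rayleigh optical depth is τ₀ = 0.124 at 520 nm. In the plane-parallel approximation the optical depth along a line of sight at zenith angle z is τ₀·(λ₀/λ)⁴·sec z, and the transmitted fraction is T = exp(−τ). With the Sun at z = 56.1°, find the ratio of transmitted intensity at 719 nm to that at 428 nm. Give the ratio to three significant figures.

1.53

Airmass: sec 56.1° = 1.7929.
τ(719 nm) = 0.124 × (520/719)⁴ × 1.7929 = 0.124 × 0.2736 × 1.7929 = 0.0608.
τ(428 nm) = 0.124 × (520/428)⁴ × 1.7929 = 0.124 × 2.1789 × 1.7929 = 0.4844.
T(719)/T(428) = exp(τ_B − τ_A) = exp(0.4236) = 1.5274.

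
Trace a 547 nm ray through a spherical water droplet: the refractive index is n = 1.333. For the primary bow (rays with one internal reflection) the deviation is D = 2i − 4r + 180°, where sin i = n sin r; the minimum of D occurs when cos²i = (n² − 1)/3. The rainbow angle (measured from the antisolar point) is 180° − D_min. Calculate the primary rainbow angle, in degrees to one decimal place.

42.1°

cos²i = (1.77689 − 1)/3 = 0.25896; i = arccos(0.50888) = 59.410°.
sin r = sin 59.410°/1.333 = 0.64579; r = 40.225°.
D_min = 2·59.410° − 4·40.225° + 180° = 137.922°.
Rainbow angle = 180° − D_min = 42.078°.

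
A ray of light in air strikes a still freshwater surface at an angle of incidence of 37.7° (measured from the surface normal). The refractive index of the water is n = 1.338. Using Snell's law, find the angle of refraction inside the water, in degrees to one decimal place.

27.2°

Snell: sin θ_r = sin θ_i / n = sin 37.7° / 1.338 = 0.6115 / 1.338 = 0.4570.
θ_r = arcsin(0.4570) = 27.20°.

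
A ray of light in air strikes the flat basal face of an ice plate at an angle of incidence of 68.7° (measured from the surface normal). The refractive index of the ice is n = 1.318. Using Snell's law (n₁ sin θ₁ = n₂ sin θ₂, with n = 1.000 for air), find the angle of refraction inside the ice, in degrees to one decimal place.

Snell: sin θ_r = sin θ_i / n = sin 68.7° / 1.318 = 0.9317 / 1.318 = 0.7069.
θ_r = arcsin(0.7069) = 44.98°.

45.0°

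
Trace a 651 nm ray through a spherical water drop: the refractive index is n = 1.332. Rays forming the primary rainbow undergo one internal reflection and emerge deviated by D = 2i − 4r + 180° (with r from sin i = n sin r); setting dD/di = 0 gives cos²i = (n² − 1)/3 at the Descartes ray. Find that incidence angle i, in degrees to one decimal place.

59.5°

cos²i = (1.332² − 1)/3 = (1.77422 − 1)/3 = 0.25807.
cos i = 0.50801, so i = 59.469°.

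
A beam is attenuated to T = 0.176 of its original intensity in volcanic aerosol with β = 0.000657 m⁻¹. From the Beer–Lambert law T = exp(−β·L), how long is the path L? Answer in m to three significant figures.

Beer–Lambert: T = exp(−βL) ⇒ L = −ln(T)/β = −ln(0.176)/0.000657 = 1.7373/0.000657 = 2644 m.

2640 m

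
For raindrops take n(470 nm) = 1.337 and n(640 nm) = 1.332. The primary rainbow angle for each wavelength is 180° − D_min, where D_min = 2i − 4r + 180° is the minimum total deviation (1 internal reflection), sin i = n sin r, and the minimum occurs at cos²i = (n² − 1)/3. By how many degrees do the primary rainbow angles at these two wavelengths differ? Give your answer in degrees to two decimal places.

At 470 nm (n = 1.337): cos²i = 0.26252 → i = 59.178°, r = 39.964°, D_min = 138.500°, rainbow angle = 41.500°.
At 640 nm (n = 1.332): cos²i = 0.25807 → i = 59.469°, r = 40.290°, D_min = 137.776°, rainbow angle = 42.224°.
Angular width = |41.500° − 42.224°| = 0.724°.

0.72°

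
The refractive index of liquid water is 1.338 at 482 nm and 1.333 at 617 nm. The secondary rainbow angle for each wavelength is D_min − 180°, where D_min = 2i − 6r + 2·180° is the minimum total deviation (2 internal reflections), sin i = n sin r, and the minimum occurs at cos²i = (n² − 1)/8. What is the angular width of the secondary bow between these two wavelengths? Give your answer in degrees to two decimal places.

1.30°

At 482 nm (n = 1.338): cos²i = 0.09878 → i = 71.682°, r = 45.195°, D_min = 232.193°, rainbow angle = 52.193°.
At 617 nm (n = 1.333): cos²i = 0.09711 → i = 71.843°, r = 45.466°, D_min = 230.891°, rainbow angle = 50.891°.
Angular width = |52.193° − 50.891°| = 1.302°.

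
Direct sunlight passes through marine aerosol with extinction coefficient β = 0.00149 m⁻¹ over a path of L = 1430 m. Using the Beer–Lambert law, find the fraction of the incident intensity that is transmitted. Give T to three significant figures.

0.119

τ = β·L = 0.00149 × 1430 = 2.1307.
T = exp(−2.1307) = 0.1188.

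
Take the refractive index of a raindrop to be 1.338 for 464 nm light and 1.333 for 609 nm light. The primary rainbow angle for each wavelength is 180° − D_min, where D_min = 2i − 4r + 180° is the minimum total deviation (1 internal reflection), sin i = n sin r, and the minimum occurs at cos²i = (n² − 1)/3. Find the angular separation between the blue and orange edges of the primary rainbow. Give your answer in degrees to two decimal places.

0.72°

At 464 nm (n = 1.338): cos²i = 0.26341 → i = 59.120°, r = 39.899°, D_min = 138.643°, rainbow angle = 41.357°.
At 609 nm (n = 1.333): cos²i = 0.25896 → i = 59.410°, r = 40.225°, D_min = 137.922°, rainbow angle = 42.078°.
Angular width = |41.357° − 42.078°| = 0.722°.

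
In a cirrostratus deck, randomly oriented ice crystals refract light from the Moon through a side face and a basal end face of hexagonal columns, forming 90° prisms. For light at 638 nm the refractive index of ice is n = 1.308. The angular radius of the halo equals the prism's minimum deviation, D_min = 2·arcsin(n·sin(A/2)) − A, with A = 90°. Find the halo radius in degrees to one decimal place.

45.3°

n·sin(A/2) = 1.308 × sin 45° = 1.308 × 0.7071 = 0.9249.
D_min = 2·arcsin(0.9249) − 90° = 2 × 67.653° − 90° = 45.305°.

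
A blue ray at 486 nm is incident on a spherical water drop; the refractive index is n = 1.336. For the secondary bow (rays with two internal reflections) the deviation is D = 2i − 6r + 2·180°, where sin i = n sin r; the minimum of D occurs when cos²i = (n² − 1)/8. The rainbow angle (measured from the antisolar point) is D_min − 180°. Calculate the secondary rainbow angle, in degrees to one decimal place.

51.7°

cos²i = (1.78490 − 1)/8 = 0.09811; i = arccos(0.31323) = 71.746°.
sin r = sin 71.746°/1.336 = 0.71084; r = 45.303°.
D_min = 2·71.746° − 6·45.303° + 360° = 231.674°.
Rainbow angle = D_min − 180° = 51.674°.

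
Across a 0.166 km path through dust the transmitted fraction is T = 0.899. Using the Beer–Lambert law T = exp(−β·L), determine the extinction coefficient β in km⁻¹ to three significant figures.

0.641 km⁻¹

Beer–Lambert: T = exp(−βL) ⇒ β = −ln(T)/L = −ln(0.899)/0.166 = 0.1065/0.166 = 0.6414 km⁻¹.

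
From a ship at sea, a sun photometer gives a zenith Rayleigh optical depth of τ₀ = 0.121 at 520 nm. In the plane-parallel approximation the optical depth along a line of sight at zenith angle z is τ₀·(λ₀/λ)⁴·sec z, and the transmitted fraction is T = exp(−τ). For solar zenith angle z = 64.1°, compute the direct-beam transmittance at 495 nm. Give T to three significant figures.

sec 64.1° = 2.2894.
τ = 0.121 × (520/495)⁴ × 2.2894 = 0.121 × 1.2178 × 2.2894 = 0.3374.
T = exp(−0.3374) = 0.7137.

0.714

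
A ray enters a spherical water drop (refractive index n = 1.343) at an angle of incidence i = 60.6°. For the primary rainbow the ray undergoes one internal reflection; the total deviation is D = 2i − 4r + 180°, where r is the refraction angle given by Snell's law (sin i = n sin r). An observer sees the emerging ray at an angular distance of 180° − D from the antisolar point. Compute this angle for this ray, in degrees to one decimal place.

sin r = sin 60.6° / 1.343 = 0.8712/1.343 = 0.6487; r = 40.44°.
D = 2·60.6° − 4·40.44° + 180° = 121.20° − 161.78° + 180° = 139.42°.
Angle from antisolar point = 180° − D = 40.58°.

40.6°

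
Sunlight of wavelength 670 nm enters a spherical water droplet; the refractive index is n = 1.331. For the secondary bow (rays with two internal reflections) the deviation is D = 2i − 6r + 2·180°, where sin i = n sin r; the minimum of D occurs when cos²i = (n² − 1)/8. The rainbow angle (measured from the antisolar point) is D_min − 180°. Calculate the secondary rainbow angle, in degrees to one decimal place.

50.4°

cos²i = (1.77156 − 1)/8 = 0.09645; i = arccos(0.31056) = 71.907°.
sin r = sin 71.907°/1.331 = 0.71417; r = 45.575°.
D_min = 2·71.907° − 6·45.575° + 360° = 230.365°.
Rainbow angle = D_min − 180° = 50.365°.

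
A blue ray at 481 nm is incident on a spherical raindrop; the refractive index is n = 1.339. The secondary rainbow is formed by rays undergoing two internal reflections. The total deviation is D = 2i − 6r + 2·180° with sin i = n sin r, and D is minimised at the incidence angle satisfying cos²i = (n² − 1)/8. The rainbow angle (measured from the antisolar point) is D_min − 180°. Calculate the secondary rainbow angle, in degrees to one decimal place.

52.5°

cos²i = (1.79292 − 1)/8 = 0.09912; i = arccos(0.31483) = 71.650°.
sin r = sin 71.650°/1.339 = 0.70885; r = 45.141°.
D_min = 2·71.650° − 6·45.141° + 360° = 232.451°.
Rainbow angle = D_min − 180° = 52.451°.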